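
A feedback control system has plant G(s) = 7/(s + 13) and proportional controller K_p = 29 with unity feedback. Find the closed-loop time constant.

Closed-loop transfer function: T(s) = K_p·G(s)/(1 + K_p·G(s)) = 203/(s + 13 + 203) = 203/(s + 216).
Time constant τ = 1/216 = 0.00463 s.

τ = 0.00463 s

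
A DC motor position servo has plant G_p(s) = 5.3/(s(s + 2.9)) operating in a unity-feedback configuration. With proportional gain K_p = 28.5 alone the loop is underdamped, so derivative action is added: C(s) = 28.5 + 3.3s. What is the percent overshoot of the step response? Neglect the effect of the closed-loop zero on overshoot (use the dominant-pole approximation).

Forward path: (28.5 + 3.3s)·5.3/(s(s+2.9)). The closed-loop characteristic equation is s² + (2.9 + 5.3·3.3)s + 5.3·28.5 = 0.
That is s² + 20.39s + 151 = 0, so ω_n = 12.29 rad/s and ζ = 20.39/(2·12.29) = 0.8295.
%OS = 100·exp(−πζ/√(1−ζ²)) = 0.941%.

0.941%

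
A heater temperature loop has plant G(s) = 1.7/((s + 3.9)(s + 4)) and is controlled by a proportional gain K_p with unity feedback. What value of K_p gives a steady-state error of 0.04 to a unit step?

The loop is type 0, so e_ss(step) = 1/(1 + K_pos) with K_pos = K_p·G(0).
G(0) = 0.109. Require 1/(1 + K_p·0.109) = 0.04, so 1 + 0.109·K_p = 25.
K_p = (25 − 1)/0.109 = 220.

K_p = 220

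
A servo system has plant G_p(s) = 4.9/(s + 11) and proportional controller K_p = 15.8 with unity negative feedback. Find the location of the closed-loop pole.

s = -88.42

Closed-loop transfer function: T(s) = K_p·G_p(s)/(1 + K_p·G_p(s)) = 77.42/(s + 11 + 77.42) = 77.42/(s + 88.42).
The closed-loop pole is at s = −88.42.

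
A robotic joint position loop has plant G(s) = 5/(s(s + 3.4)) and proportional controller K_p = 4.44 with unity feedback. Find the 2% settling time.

T_s ≈ 2.35 s

The closed-loop denominator s² + 3.4s + 22.2 gives ω_n = √22.2 = 4.712 and ζ = 3.4/(2ω_n) = 0.3608.
2% settling time T_s ≈ 4/(ζω_n) = 4/1.7 = 2.35 s.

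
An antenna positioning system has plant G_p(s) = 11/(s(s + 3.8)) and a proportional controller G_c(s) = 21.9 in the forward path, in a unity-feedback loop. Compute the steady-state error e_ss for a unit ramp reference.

0.0158

The loop has one pole at the origin (type 1). Velocity error constant K_v = lim_{s→0} s·G_c(s)G_p(s) = 21.9·11/3.8 = 63.39.
Steady-state error to a unit ramp: e_ss = 1/K_v = 0.0158.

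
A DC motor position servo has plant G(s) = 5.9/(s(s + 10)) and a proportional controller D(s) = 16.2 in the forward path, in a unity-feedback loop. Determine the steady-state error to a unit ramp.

0.105

The loop has one pole at the origin (type 1). Velocity error constant K_v = lim_{s→0} s·D(s)G(s) = 16.2·5.9/10 = 9.558.
Steady-state error to a unit ramp: e_ss = 1/K_v = 0.105.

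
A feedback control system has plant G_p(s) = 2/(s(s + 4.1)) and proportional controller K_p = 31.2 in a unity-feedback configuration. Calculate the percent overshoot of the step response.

43%

Closed-loop characteristic equation: s² + 4.1s + 62.4 = 0, so ω_n = 7.899 rad/s and ζ = 4.1/(2·7.899) = 0.2595.
%OS = 100·exp(−πζ/√(1−ζ²)) = 100·exp(−π·0.2595/√0.9327) = 43%.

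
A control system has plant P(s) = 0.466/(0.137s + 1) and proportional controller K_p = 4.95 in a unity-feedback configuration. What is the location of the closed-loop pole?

s = -24.14

Closed loop: T(s) = K_p·P/(1+K_p·P) = 2.307/(0.137s + 1 + 2.307), with pole at s = −(1 + 2.307)/0.137 = −24.14.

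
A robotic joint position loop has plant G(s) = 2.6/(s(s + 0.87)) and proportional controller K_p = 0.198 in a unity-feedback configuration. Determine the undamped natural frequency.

The closed-loop denominator is s(s+0.87) + 0.198·2.6 = s² + 0.87s + 0.5148.
Matching s² + 2ζω_n s + ω_n²: ω_n = √0.5148 = 0.7175 rad/s and 2ζω_n = 0.87, so ζ = 0.87/(2·0.7175) = 0.606.

ω_n = 0.717 rad/s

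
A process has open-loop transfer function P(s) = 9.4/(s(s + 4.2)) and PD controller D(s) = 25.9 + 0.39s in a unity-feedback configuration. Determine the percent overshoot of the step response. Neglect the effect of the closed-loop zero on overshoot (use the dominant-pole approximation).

Forward path: (25.9 + 0.39s)·9.4/(s(s+4.2)). The closed-loop characteristic equation is s² + (4.2 + 9.4·0.39)s + 9.4·25.9 = 0.
That is s² + 7.866s + 243.5 = 0, so ω_n = 15.6 rad/s and ζ = 7.866/(2·15.6) = 0.2521.
%OS = 100·exp(−πζ/√(1−ζ²)) = 44.1%.

44.1%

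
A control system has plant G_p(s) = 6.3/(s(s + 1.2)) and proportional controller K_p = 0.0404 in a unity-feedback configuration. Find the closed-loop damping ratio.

ζ = 1.19

With unity feedback the closed-loop characteristic equation is s² + 1.2s + 0.0404·6.3 = s² + 1.2s + 0.2545 = 0.
So ω_n² = 0.2545 ⇒ ω_n = 0.5045 rad/s, and ζ = 1.2/(2ω_n) = 1.19.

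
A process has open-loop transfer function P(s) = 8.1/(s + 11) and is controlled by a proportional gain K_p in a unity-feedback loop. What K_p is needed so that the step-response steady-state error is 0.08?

K_p = 15.6

The loop is type 0, so e_ss(step) = 1/(1 + K_pos) with K_pos = K_p·P(0).
P(0) = 0.7364. Require 1/(1 + K_p·0.7364) = 0.08, so 1 + 0.7364·K_p = 12.5.
K_p = (12.5 − 1)/0.7364 = 15.6.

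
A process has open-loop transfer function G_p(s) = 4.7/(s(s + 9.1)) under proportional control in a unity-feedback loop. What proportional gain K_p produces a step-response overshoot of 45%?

From %OS = 100·exp(−πζ/√(1−ζ²)) = 45%, ζ = −ln(0.45)/√(π²+ln²(0.45)) = 0.2463.
Characteristic equation s² + 9.1s + 4.7K_p = 0 gives ζ = 9.1/(2√(4.7K_p)).
Setting ζ = 0.2463: √(4.7K_p) = 9.1/(2·0.2463) = 18.47, so K_p = 341.2/4.7 = 72.6.

K_p = 72.6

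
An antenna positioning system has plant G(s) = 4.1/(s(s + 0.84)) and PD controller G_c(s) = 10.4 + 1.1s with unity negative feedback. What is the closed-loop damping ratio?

Forward path: (10.4 + 1.1s)·4.1/(s(s+0.84)). The closed-loop characteristic equation is s² + (0.84 + 4.1·1.1)s + 4.1·10.4 = 0.
That is s² + 5.35s + 42.64 = 0, so ω_n = 6.53 rad/s and ζ = 5.35/(2·6.53) = 0.4097.

ζ = 0.41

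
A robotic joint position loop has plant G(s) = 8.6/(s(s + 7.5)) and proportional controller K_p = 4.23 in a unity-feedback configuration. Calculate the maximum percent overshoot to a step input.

From 1 + K_pG(s) = 0: s² + 7.5s + 36.38 = 0 ⇒ ω_n = 6.031, ζ = 0.6217.
%OS = 100·exp(−πζ/√(1−ζ²)) = 100·exp(−π·0.6217/√0.6134) = 8.26%.

8.26%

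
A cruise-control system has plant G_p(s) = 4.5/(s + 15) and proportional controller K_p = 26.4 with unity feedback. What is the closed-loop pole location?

Closed-loop transfer function: T(s) = K_p·G_p(s)/(1 + K_p·G_p(s)) = 118.8/(s + 15 + 118.8) = 118.8/(s + 133.8).
The closed-loop pole is at s = −133.8.

s = -133.8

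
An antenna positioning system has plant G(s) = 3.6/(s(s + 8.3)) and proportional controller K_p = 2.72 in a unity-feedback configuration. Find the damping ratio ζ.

ζ = 1.33

1 + K_p·G(s) = 0 gives s² + 8.3s + 9.792 = 0.
Matching s² + 2ζω_n s + ω_n²: ω_n = √9.792 = 3.129 rad/s and 2ζω_n = 8.3, so ζ = 8.3/(2·3.129) = 1.33.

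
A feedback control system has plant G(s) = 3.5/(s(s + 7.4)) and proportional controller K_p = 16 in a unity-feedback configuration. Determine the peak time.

From 1 + K_pG(s) = 0: s² + 7.4s + 56 = 0 ⇒ ω_n = 7.483, ζ = 0.4944.
Damped frequency ω_d = ω_n√(1−ζ²) = 6.505 rad/s, so peak time T_p = π/ω_d = 0.483 s.

T_p = 0.483 s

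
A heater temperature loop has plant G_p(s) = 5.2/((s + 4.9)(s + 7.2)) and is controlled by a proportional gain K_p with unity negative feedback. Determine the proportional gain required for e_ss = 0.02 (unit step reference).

K_p = 332

For a type-0 loop with proportional control, e_ss = 1/(1 + K_p·G_p(0)).
G_p(0) = 0.1474. Require 1/(1 + K_p·0.1474) = 0.02, so 1 + 0.1474·K_p = 50.
K_p = (50 − 1)/0.1474 = 332.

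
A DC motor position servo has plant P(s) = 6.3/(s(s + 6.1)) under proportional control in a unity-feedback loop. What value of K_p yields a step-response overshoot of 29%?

K_p = 11

From %OS = 100·exp(−πζ/√(1−ζ²)) = 29%, ζ = −ln(0.29)/√(π²+ln²(0.29)) = 0.3666.
Characteristic equation s² + 6.1s + 6.3K_p = 0 gives ζ = 6.1/(2√(6.3K_p)).
Setting ζ = 0.3666: √(6.3K_p) = 6.1/(2·0.3666) = 8.32, so K_p = 69.22/6.3 = 11.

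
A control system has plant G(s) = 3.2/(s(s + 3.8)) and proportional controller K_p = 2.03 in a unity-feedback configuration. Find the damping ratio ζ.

ζ = 0.745

With unity feedback the closed-loop characteristic equation is s² + 3.8s + 2.03·3.2 = s² + 3.8s + 6.496 = 0.
Matching s² + 2ζω_n s + ω_n²: ω_n = √6.496 = 2.549 rad/s and 2ζω_n = 3.8, so ζ = 3.8/(2·2.549) = 0.745.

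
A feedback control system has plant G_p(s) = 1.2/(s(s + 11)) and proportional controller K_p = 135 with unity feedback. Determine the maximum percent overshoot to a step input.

22.2%

The closed-loop denominator s² + 11s + 162 gives ω_n = √162 = 12.73 and ζ = 11/(2ω_n) = 0.4321.
%OS = 100·exp(−πζ/√(1−ζ²)) = 100·exp(−π·0.4321/√0.8133) = 22.2%.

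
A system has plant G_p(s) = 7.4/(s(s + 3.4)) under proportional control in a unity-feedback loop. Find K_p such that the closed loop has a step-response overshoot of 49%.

From %OS = 100·exp(−πζ/√(1−ζ²)) = 49%, ζ = −ln(0.49)/√(π²+ln²(0.49)) = 0.2214.
Characteristic equation s² + 3.4s + 7.4K_p = 0 gives ζ = 3.4/(2√(7.4K_p)).
Setting ζ = 0.2214: √(7.4K_p) = 3.4/(2·0.2214) = 7.677, so K_p = 58.94/7.4 = 7.97.

K_p = 7.97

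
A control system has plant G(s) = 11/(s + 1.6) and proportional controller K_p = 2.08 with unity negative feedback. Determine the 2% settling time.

Closed-loop transfer function: T(s) = K_p·G(s)/(1 + K_p·G(s)) = 22.88/(s + 1.6 + 22.88) = 22.88/(s + 24.48).
Time constant τ = 1/24.48 = 0.04085 s, so the 2% settling time is about 4τ = 0.163 s.

T_s ≈ 0.163 s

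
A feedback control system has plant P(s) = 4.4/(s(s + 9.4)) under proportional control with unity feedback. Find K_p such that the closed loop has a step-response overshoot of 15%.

K_p = 18.8

From %OS = 100·exp(−πζ/√(1−ζ²)) = 15%, ζ = −ln(0.15)/√(π²+ln²(0.15)) = 0.5169.
Characteristic equation s² + 9.4s + 4.4K_p = 0 gives ζ = 9.4/(2√(4.4K_p)).
Setting ζ = 0.5169: √(4.4K_p) = 9.4/(2·0.5169) = 9.092, so K_p = 82.67/4.4 = 18.8.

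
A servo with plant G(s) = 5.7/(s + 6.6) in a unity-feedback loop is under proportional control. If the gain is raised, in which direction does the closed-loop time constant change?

The closed-loop bandwidth 6.6+K_p·5.7 grows with K_p, so τ shrinks.

decrease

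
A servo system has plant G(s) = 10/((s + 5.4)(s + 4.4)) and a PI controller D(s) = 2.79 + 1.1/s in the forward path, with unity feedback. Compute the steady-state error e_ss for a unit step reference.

0

The open loop D(s)G(s) has a pole at the origin (type 1), so the static position error constant is infinite and e_ss = 1/(1+∞) = 0.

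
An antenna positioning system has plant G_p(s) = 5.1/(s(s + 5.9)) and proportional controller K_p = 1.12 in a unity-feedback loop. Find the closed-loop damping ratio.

The closed-loop denominator is s(s+5.9) + 1.12·5.1 = s² + 5.9s + 5.712.
Matching s² + 2ζω_n s + ω_n²: ω_n = √5.712 = 2.39 rad/s and 2ζω_n = 5.9, so ζ = 5.9/(2·2.39) = 1.23.

ζ = 1.23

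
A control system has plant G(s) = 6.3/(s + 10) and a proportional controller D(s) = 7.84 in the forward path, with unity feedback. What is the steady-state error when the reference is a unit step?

The loop is type 0. Static position error constant K_pos = D(0)·G(0) = 7.84·0.63 = 4.939.
Steady-state error to a unit step: e_ss = 1/(1+K_pos) = 1/5.939 = 0.168.

0.168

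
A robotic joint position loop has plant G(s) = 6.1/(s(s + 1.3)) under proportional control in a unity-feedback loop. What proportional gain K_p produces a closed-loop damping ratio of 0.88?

K_p = 0.0894

Closed-loop characteristic equation: s² + 1.3s + K_p·6.1 = 0.
So ω_n = √(6.1K_p) and 2ζω_n = 1.3, giving ζ = 1.3/(2√(6.1K_p)).
Setting ζ = 0.88: √(6.1K_p) = 1.3/(2·0.88) = 0.7386, so K_p = 0.5456/6.1 = 0.0894.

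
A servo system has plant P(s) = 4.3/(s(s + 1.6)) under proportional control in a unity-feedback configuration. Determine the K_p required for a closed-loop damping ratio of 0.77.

Closed-loop characteristic equation: s² + 1.6s + K_p·4.3 = 0.
So ω_n = √(4.3K_p) and 2ζω_n = 1.6, giving ζ = 1.6/(2√(4.3K_p)).
Setting ζ = 0.77: √(4.3K_p) = 1.6/(2·0.77) = 1.039, so K_p = 1.079/4.3 = 0.251.

K_p = 0.251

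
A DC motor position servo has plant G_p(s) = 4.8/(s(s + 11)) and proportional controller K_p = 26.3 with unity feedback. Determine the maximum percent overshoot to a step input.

17.1%

Closed-loop characteristic equation: s² + 11s + 126.2 = 0, so ω_n = 11.24 rad/s and ζ = 11/(2·11.24) = 0.4895.
%OS = 100·exp(−πζ/√(1−ζ²)) = 100·exp(−π·0.4895/√0.7604) = 17.1%.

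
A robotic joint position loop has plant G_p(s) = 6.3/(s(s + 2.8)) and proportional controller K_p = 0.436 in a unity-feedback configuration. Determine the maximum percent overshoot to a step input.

0.702%

Closed-loop characteristic equation: s² + 2.8s + 2.747 = 0, so ω_n = 1.657 rad/s and ζ = 2.8/(2·1.657) = 0.8447.
%OS = 100·exp(−πζ/√(1−ζ²)) = 100·exp(−π·0.8447/√0.2864) = 0.702%.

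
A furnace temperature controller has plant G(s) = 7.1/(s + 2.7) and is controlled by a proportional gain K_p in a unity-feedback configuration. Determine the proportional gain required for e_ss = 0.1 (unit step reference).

The loop is type 0, so e_ss(step) = 1/(1 + K_pos) with K_pos = K_p·G(0).
G(0) = 2.63. Require 1/(1 + K_p·2.63) = 0.1, so 1 + 2.63·K_p = 10.
K_p = (10 − 1)/2.63 = 3.42.

K_p = 3.42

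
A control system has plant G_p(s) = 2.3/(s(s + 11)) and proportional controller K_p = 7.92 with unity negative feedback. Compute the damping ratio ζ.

ζ = 1.29

1 + K_p·G_p(s) = 0 gives s² + 11s + 18.22 = 0.
So ω_n² = 18.22 ⇒ ω_n = 4.268 rad/s, and ζ = 11/(2ω_n) = 1.29.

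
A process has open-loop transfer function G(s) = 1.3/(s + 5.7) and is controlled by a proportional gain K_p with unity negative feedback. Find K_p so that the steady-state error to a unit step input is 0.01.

K_p = 434

For a type-0 loop with proportional control, e_ss = 1/(1 + K_p·G(0)).
G(0) = 0.2281. Require 1/(1 + K_p·0.2281) = 0.01, so 1 + 0.2281·K_p = 100.
K_p = (100 − 1)/0.2281 = 434.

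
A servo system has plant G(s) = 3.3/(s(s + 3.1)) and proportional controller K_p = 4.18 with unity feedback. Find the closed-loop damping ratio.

ζ = 0.417

1 + K_p·G(s) = 0 gives s² + 3.1s + 13.79 = 0.
So ω_n² = 13.79 ⇒ ω_n = 3.714 rad/s, and ζ = 3.1/(2ω_n) = 0.417.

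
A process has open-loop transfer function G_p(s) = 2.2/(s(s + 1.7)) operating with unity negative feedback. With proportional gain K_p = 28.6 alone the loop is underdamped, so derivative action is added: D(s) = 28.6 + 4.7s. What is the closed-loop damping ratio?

ζ = 0.759

Forward path: (28.6 + 4.7s)·2.2/(s(s+1.7)). The closed-loop characteristic equation is s² + (1.7 + 2.2·4.7)s + 2.2·28.6 = 0.
That is s² + 12.04s + 62.92 = 0, so ω_n = 7.932 rad/s and ζ = 12.04/(2·7.932) = 0.7589.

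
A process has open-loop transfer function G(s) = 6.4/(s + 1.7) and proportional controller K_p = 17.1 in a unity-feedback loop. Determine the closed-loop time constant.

τ = 0.009 s

Closed-loop transfer function: T(s) = K_p·G(s)/(1 + K_p·G(s)) = 109.4/(s + 1.7 + 109.4) = 109.4/(s + 111.1).
Time constant τ = 1/111.1 = 0.009 s.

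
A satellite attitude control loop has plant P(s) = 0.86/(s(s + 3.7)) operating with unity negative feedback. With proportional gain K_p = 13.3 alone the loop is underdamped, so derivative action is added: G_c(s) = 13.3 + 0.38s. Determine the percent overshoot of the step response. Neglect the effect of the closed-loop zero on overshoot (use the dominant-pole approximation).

9.75%

Forward path: (13.3 + 0.38s)·0.86/(s(s+3.7)). The closed-loop characteristic equation is s² + (3.7 + 0.86·0.38)s + 0.86·13.3 = 0.
That is s² + 4.027s + 11.44 = 0, so ω_n = 3.382 rad/s and ζ = 4.027/(2·3.382) = 0.5953.
%OS = 100·exp(−πζ/√(1−ζ²)) = 9.75%.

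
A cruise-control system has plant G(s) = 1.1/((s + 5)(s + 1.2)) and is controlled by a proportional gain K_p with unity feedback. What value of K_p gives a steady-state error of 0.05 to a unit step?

The loop is type 0, so e_ss(step) = 1/(1 + K_pos) with K_pos = K_p·G(0).
G(0) = 0.1833. Require 1/(1 + K_p·0.1833) = 0.05, so 1 + 0.1833·K_p = 20.
K_p = (20 − 1)/0.1833 = 104.

K_p = 104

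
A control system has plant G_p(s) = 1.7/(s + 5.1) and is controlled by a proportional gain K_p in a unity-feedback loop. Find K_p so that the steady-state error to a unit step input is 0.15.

K_p = 17

For a type-0 loop with proportional control, e_ss = 1/(1 + K_p·G_p(0)).
G_p(0) = 0.3333. Require 1/(1 + K_p·0.3333) = 0.15, so 1 + 0.3333·K_p = 6.667.
K_p = (6.667 − 1)/0.3333 = 17.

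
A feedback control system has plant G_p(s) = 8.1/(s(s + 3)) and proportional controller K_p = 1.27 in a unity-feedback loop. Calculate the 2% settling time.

T_s ≈ 2.67 s

The closed-loop denominator s² + 3s + 10.29 gives ω_n = √10.29 = 3.207 and ζ = 3/(2ω_n) = 0.4677.
2% settling time T_s ≈ 4/(ζω_n) = 4/1.5 = 2.67 s.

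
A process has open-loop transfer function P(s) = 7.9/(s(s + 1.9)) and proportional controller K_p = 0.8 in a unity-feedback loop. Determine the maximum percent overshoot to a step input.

27.7%

The closed-loop denominator s² + 1.9s + 6.32 gives ω_n = √6.32 = 2.514 and ζ = 1.9/(2ω_n) = 0.3779.
%OS = 100·exp(−πζ/√(1−ζ²)) = 100·exp(−π·0.3779/√0.8572) = 27.7%.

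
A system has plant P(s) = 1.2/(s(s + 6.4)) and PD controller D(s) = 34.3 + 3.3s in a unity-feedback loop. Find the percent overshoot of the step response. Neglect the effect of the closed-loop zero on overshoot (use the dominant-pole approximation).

Forward path: (34.3 + 3.3s)·1.2/(s(s+6.4)). The closed-loop characteristic equation is s² + (6.4 + 1.2·3.3)s + 1.2·34.3 = 0.
That is s² + 10.36s + 41.16 = 0, so ω_n = 6.416 rad/s and ζ = 10.36/(2·6.416) = 0.8074.
%OS = 100·exp(−πζ/√(1−ζ²)) = 1.36%.

1.36%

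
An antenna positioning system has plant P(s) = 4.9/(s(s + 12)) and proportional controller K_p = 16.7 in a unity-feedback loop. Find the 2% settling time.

T_s ≈ 0.667 s

The closed-loop denominator s² + 12s + 81.83 gives ω_n = √81.83 = 9.046 and ζ = 12/(2ω_n) = 0.6633.
2% settling time T_s ≈ 4/(ζω_n) = 4/6 = 0.667 s.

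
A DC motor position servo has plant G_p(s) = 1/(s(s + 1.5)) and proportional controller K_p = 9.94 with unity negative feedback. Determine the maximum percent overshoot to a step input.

46.3%

The closed-loop denominator s² + 1.5s + 9.94 gives ω_n = √9.94 = 3.153 and ζ = 1.5/(2ω_n) = 0.2379.
%OS = 100·exp(−πζ/√(1−ζ²)) = 100·exp(−π·0.2379/√0.9434) = 46.3%.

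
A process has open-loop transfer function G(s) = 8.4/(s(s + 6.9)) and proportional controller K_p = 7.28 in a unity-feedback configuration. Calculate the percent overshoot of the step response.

21.3%

Closed-loop characteristic equation: s² + 6.9s + 61.15 = 0, so ω_n = 7.82 rad/s and ζ = 6.9/(2·7.82) = 0.4412.
%OS = 100·exp(−πζ/√(1−ζ²)) = 100·exp(−π·0.4412/√0.8054) = 21.3%.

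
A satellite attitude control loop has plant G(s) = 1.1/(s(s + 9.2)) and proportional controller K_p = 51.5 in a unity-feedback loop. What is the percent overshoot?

Closed-loop characteristic equation: s² + 9.2s + 56.65 = 0, so ω_n = 7.527 rad/s and ζ = 9.2/(2·7.527) = 0.6112.
%OS = 100·exp(−πζ/√(1−ζ²)) = 100·exp(−π·0.6112/√0.6265) = 8.84%.

8.84%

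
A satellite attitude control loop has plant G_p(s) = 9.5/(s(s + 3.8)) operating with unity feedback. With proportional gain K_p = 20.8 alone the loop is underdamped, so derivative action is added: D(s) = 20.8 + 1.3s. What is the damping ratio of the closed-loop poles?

ζ = 0.574

Forward path: (20.8 + 1.3s)·9.5/(s(s+3.8)). The closed-loop characteristic equation is s² + (3.8 + 9.5·1.3)s + 9.5·20.8 = 0.
That is s² + 16.15s + 197.6 = 0, so ω_n = 14.06 rad/s and ζ = 16.15/(2·14.06) = 0.5744.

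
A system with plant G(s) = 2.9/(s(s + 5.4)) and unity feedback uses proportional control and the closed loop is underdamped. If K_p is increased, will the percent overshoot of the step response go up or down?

Characteristic equation s² + 5.4s + K_p·2.9 = 0: raising K_p raises ω_n while 2ζω_n = 5.4 is fixed, so ζ falls and overshoot grows.

increase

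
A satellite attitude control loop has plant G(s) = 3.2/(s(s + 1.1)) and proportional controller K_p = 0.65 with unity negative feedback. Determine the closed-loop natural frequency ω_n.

1 + K_p·G(s) = 0 gives s² + 1.1s + 2.08 = 0.
Matching s² + 2ζω_n s + ω_n²: ω_n = √2.08 = 1.442 rad/s and 2ζω_n = 1.1, so ζ = 1.1/(2·1.442) = 0.381.

ω_n = 1.44 rad/s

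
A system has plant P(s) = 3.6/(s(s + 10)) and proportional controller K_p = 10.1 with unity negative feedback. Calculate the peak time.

From 1 + K_pP(s) = 0: s² + 10s + 36.36 = 0 ⇒ ω_n = 6.03, ζ = 0.8292.
Damped frequency ω_d = ω_n√(1−ζ²) = 3.37 rad/s, so peak time T_p = π/ω_d = 0.932 s.

T_p = 0.932 s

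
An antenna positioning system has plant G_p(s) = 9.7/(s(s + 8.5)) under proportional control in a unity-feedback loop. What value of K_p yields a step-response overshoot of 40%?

K_p = 23.8

From %OS = 100·exp(−πζ/√(1−ζ²)) = 40%, ζ = −ln(0.4)/√(π²+ln²(0.4)) = 0.28.
Characteristic equation s² + 8.5s + 9.7K_p = 0 gives ζ = 8.5/(2√(9.7K_p)).
Setting ζ = 0.28: √(9.7K_p) = 8.5/(2·0.28) = 15.18, so K_p = 230.4/9.7 = 23.8.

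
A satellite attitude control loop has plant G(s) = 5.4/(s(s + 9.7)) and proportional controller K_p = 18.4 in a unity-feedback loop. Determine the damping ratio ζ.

ζ = 0.487

With unity feedback the closed-loop characteristic equation is s² + 9.7s + 18.4·5.4 = s² + 9.7s + 99.36 = 0.
Matching s² + 2ζω_n s + ω_n²: ω_n = √99.36 = 9.968 rad/s and 2ζω_n = 9.7, so ζ = 9.7/(2·9.968) = 0.487.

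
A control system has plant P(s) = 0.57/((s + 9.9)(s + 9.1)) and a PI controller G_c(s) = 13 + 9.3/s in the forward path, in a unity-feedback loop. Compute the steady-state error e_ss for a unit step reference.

0

The open loop G_c(s)P(s) has a pole at the origin (type 1), so the static position error constant is infinite and e_ss = 1/(1+∞) = 0.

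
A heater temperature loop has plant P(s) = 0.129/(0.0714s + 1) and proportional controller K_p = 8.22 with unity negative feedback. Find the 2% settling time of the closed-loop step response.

T_s ≈ 0.139 s

Closed loop: T(s) = K_p·P/(1+K_p·P) = 1.06/(0.0714s + 1 + 1.06), with pole at s = −(1 + 1.06)/0.0714 = −28.86.
τ = 1/28.86 = 0.03465 s, so 2% settling time ≈ 4τ = 0.139 s.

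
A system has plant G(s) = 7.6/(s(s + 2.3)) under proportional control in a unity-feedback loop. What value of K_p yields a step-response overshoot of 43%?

K_p = 2.59

From %OS = 100·exp(−πζ/√(1−ζ²)) = 43%, ζ = −ln(0.43)/√(π²+ln²(0.43)) = 0.2594.
Characteristic equation s² + 2.3s + 7.6K_p = 0 gives ζ = 2.3/(2√(7.6K_p)).
Setting ζ = 0.2594: √(7.6K_p) = 2.3/(2·0.2594) = 4.433, so K_p = 19.65/7.6 = 2.59.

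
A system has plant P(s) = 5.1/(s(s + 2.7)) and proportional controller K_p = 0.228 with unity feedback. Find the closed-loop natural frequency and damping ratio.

ω_n = 1.08 rad/s, ζ = 1.25

With unity feedback the closed-loop characteristic equation is s² + 2.7s + 0.228·5.1 = s² + 2.7s + 1.163 = 0.
Matching s² + 2ζω_n s + ω_n²: ω_n = √1.163 = 1.078 rad/s and 2ζω_n = 2.7, so ζ = 2.7/(2·1.078) = 1.25.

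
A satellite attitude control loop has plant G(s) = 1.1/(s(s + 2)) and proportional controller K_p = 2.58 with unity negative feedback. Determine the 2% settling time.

T_s ≈ 4 s

The closed-loop denominator s² + 2s + 2.838 gives ω_n = √2.838 = 1.685 and ζ = 2/(2ω_n) = 0.5936.
2% settling time T_s ≈ 4/(ζω_n) = 4/1 = 4 s.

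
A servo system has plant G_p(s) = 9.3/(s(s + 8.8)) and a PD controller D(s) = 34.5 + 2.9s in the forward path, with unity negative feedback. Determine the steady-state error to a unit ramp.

0.0274

The loop has one pole at the origin (type 1). Velocity error constant K_v = lim_{s→0} s·D(s)G_p(s) = 34.5·9.3/8.8 = 36.46.
Steady-state error to a unit ramp: e_ss = 1/K_v = 0.0274.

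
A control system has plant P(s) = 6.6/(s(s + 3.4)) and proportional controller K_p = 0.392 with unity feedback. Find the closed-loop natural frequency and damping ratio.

ω_n = 1.61 rad/s, ζ = 1.06

With unity feedback the closed-loop characteristic equation is s² + 3.4s + 0.392·6.6 = s² + 3.4s + 2.587 = 0.
Matching s² + 2ζω_n s + ω_n²: ω_n = √2.587 = 1.608 rad/s and 2ζω_n = 3.4, so ζ = 3.4/(2·1.608) = 1.06.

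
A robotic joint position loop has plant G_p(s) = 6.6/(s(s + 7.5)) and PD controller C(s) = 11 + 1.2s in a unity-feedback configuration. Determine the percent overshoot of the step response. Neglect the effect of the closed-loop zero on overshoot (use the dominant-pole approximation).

0.126%

Forward path: (11 + 1.2s)·6.6/(s(s+7.5)). The closed-loop characteristic equation is s² + (7.5 + 6.6·1.2)s + 6.6·11 = 0.
That is s² + 15.42s + 72.6 = 0, so ω_n = 8.521 rad/s and ζ = 15.42/(2·8.521) = 0.9049.
%OS = 100·exp(−πζ/√(1−ζ²)) = 0.126%.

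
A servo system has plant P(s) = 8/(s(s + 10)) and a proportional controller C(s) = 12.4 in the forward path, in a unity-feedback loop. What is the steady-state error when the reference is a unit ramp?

0.101

The loop has one pole at the origin (type 1). Velocity error constant K_v = lim_{s→0} s·C(s)P(s) = 12.4·8/10 = 9.92.
Steady-state error to a unit ramp: e_ss = 1/K_v = 0.101.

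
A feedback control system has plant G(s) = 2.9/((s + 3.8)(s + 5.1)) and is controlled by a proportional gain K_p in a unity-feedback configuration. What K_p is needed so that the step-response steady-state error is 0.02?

K_p = 327

The loop is type 0, so e_ss(step) = 1/(1 + K_pos) with K_pos = K_p·G(0).
G(0) = 0.1496. Require 1/(1 + K_p·0.1496) = 0.02, so 1 + 0.1496·K_p = 50.
K_p = (50 − 1)/0.1496 = 327.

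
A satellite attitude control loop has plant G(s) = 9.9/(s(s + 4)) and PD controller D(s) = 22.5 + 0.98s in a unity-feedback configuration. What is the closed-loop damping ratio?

ζ = 0.459

Forward path: (22.5 + 0.98s)·9.9/(s(s+4)). The closed-loop characteristic equation is s² + (4 + 9.9·0.98)s + 9.9·22.5 = 0.
That is s² + 13.7s + 222.8 = 0, so ω_n = 14.92 rad/s and ζ = 13.7/(2·14.92) = 0.459.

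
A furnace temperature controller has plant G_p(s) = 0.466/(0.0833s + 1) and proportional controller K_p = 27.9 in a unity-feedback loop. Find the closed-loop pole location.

s = -168.1

Closed loop: T(s) = K_p·G_p/(1+K_p·G_p) = 13/(0.0833s + 1 + 13), with pole at s = −(1 + 13)/0.0833 = −168.1.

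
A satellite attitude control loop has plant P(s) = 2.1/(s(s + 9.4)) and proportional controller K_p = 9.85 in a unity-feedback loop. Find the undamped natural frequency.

With unity feedback the closed-loop characteristic equation is s² + 9.4s + 9.85·2.1 = s² + 9.4s + 20.68 = 0.
So ω_n² = 20.68 ⇒ ω_n = 4.548 rad/s, and ζ = 9.4/(2ω_n) = 1.03.

ω_n = 4.55 rad/s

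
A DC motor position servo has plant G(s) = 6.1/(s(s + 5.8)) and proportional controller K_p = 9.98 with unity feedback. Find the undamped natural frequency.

With unity feedback the closed-loop characteristic equation is s² + 5.8s + 9.98·6.1 = s² + 5.8s + 60.88 = 0.
Matching s² + 2ζω_n s + ω_n²: ω_n = √60.88 = 7.802 rad/s and 2ζω_n = 5.8, so ζ = 5.8/(2·7.802) = 0.372.

ω_n = 7.8 rad/s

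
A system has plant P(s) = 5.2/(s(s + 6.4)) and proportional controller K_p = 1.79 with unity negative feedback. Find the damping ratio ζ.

The closed-loop denominator is s(s+6.4) + 1.79·5.2 = s² + 6.4s + 9.308.
Matching s² + 2ζω_n s + ω_n²: ω_n = √9.308 = 3.051 rad/s and 2ζω_n = 6.4, so ζ = 6.4/(2·3.051) = 1.05.

ζ = 1.05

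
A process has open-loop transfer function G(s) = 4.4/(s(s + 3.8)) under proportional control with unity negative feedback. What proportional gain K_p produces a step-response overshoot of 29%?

K_p = 6.1

From %OS = 100·exp(−πζ/√(1−ζ²)) = 29%, ζ = −ln(0.29)/√(π²+ln²(0.29)) = 0.3666.
Characteristic equation s² + 3.8s + 4.4K_p = 0 gives ζ = 3.8/(2√(4.4K_p)).
Setting ζ = 0.3666: √(4.4K_p) = 3.8/(2·0.3666) = 5.183, so K_p = 26.86/4.4 = 6.1.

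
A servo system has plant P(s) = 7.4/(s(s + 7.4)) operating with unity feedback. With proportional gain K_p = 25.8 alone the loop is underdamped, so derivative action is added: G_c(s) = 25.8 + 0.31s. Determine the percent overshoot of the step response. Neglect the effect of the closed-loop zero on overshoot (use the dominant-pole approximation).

Forward path: (25.8 + 0.31s)·7.4/(s(s+7.4)). The closed-loop characteristic equation is s² + (7.4 + 7.4·0.31)s + 7.4·25.8 = 0.
That is s² + 9.694s + 190.9 = 0, so ω_n = 13.82 rad/s and ζ = 9.694/(2·13.82) = 0.3508.
%OS = 100·exp(−πζ/√(1−ζ²)) = 30.8%.

30.8%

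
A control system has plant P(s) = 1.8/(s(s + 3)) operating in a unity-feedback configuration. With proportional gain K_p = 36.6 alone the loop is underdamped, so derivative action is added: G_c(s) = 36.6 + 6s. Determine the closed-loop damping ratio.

Forward path: (36.6 + 6s)·1.8/(s(s+3)). The closed-loop characteristic equation is s² + (3 + 1.8·6)s + 1.8·36.6 = 0.
That is s² + 13.8s + 65.88 = 0, so ω_n = 8.117 rad/s and ζ = 13.8/(2·8.117) = 0.8501.

ζ = 0.85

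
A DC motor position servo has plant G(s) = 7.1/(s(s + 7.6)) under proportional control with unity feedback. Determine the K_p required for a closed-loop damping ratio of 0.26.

Closed-loop characteristic equation: s² + 7.6s + K_p·7.1 = 0.
So ω_n = √(7.1K_p) and 2ζω_n = 7.6, giving ζ = 7.6/(2√(7.1K_p)).
Setting ζ = 0.26: √(7.1K_p) = 7.6/(2·0.26) = 14.62, so K_p = 213.6/7.1 = 30.1.

K_p = 30.1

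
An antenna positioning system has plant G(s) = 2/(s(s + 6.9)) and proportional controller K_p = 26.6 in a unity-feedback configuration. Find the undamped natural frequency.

1 + K_p·G(s) = 0 gives s² + 6.9s + 53.2 = 0.
Matching s² + 2ζω_n s + ω_n²: ω_n = √53.2 = 7.294 rad/s and 2ζω_n = 6.9, so ζ = 6.9/(2·7.294) = 0.473.

ω_n = 7.29 rad/s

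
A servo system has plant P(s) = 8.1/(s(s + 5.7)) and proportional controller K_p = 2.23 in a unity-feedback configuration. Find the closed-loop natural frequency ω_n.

The closed-loop denominator is s(s+5.7) + 2.23·8.1 = s² + 5.7s + 18.06.
Matching s² + 2ζω_n s + ω_n²: ω_n = √18.06 = 4.25 rad/s and 2ζω_n = 5.7, so ζ = 5.7/(2·4.25) = 0.671.

ω_n = 4.25 rad/s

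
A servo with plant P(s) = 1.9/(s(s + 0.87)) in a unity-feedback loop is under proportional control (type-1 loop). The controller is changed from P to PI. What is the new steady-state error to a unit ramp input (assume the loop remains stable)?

The integrator raises the loop to type 2, so K_v → ∞ and e_ss to a ramp is zero.

0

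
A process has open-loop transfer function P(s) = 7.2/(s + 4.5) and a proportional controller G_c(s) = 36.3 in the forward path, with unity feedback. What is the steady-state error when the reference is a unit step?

0.0169

The loop is type 0. Static position error constant K_pos = G_c(0)·P(0) = 36.3·1.6 = 58.08.
Steady-state error to a unit step: e_ss = 1/(1+K_pos) = 1/59.08 = 0.0169.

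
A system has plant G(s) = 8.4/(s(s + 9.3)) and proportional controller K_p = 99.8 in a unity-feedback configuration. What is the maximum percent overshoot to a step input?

60%

Closed-loop characteristic equation: s² + 9.3s + 838.3 = 0, so ω_n = 28.95 rad/s and ζ = 9.3/(2·28.95) = 0.1606.
%OS = 100·exp(−πζ/√(1−ζ²)) = 100·exp(−π·0.1606/√0.9742) = 60%.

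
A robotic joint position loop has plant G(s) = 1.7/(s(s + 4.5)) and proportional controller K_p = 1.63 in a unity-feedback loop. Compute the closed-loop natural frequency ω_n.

The closed-loop denominator is s(s+4.5) + 1.63·1.7 = s² + 4.5s + 2.771.
Matching s² + 2ζω_n s + ω_n²: ω_n = √2.771 = 1.665 rad/s and 2ζω_n = 4.5, so ζ = 4.5/(2·1.665) = 1.35.

ω_n = 1.66 rad/s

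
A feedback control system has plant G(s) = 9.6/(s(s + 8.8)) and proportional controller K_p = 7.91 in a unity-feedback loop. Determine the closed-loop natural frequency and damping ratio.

ω_n = 8.71 rad/s, ζ = 0.505

The closed-loop denominator is s(s+8.8) + 7.91·9.6 = s² + 8.8s + 75.94.
Matching s² + 2ζω_n s + ω_n²: ω_n = √75.94 = 8.714 rad/s and 2ζω_n = 8.8, so ζ = 8.8/(2·8.714) = 0.505.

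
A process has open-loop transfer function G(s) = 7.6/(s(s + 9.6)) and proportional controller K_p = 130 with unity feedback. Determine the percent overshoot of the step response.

61.5%

Closed-loop characteristic equation: s² + 9.6s + 988 = 0, so ω_n = 31.43 rad/s and ζ = 9.6/(2·31.43) = 0.1527.
%OS = 100·exp(−πζ/√(1−ζ²)) = 100·exp(−π·0.1527/√0.9767) = 61.5%.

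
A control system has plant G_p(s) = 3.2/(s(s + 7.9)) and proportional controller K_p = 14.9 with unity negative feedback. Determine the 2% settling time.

T_s ≈ 1.01 s

The closed-loop denominator s² + 7.9s + 47.68 gives ω_n = √47.68 = 6.905 and ζ = 7.9/(2ω_n) = 0.572.
2% settling time T_s ≈ 4/(ζω_n) = 4/3.95 = 1.01 s.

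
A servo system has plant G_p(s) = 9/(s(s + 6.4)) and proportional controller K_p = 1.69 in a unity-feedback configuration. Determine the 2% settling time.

Closed-loop characteristic equation: s² + 6.4s + 15.21 = 0, so ω_n = 3.9 rad/s and ζ = 6.4/(2·3.9) = 0.8205.
2% settling time T_s ≈ 4/(ζω_n) = 4/3.2 = 1.25 s.

T_s ≈ 1.25 s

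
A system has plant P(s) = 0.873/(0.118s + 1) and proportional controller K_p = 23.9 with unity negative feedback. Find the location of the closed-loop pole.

Closed loop: T(s) = K_p·P/(1+K_p·P) = 20.86/(0.118s + 1 + 20.86), with pole at s = −(1 + 20.86)/0.118 = −185.3.

s = -185.3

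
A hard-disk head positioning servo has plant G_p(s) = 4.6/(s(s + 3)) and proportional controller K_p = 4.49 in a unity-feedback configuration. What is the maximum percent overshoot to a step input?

33.3%

From 1 + K_pG_p(s) = 0: s² + 3s + 20.65 = 0 ⇒ ω_n = 4.545, ζ = 0.3301.
%OS = 100·exp(−πζ/√(1−ζ²)) = 100·exp(−π·0.3301/√0.8911) = 33.3%.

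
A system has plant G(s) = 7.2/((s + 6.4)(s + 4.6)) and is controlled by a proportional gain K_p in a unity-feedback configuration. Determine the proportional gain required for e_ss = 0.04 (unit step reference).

For a type-0 loop with proportional control, e_ss = 1/(1 + K_p·G(0)).
G(0) = 0.2446. Require 1/(1 + K_p·0.2446) = 0.04, so 1 + 0.2446·K_p = 25.
K_p = (25 − 1)/0.2446 = 98.1.

K_p = 98.1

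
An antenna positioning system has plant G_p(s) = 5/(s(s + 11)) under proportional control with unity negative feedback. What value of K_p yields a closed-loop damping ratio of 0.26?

K_p = 89.5

Closed-loop characteristic equation: s² + 11s + K_p·5 = 0.
So ω_n = √(5K_p) and 2ζω_n = 11, giving ζ = 11/(2√(5K_p)).
Setting ζ = 0.26: √(5K_p) = 11/(2·0.26) = 21.15, so K_p = 447.5/5 = 89.5.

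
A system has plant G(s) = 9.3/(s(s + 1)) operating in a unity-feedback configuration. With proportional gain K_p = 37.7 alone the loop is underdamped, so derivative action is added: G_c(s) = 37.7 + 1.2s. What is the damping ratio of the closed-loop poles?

ζ = 0.325

Forward path: (37.7 + 1.2s)·9.3/(s(s+1)). The closed-loop characteristic equation is s² + (1 + 9.3·1.2)s + 9.3·37.7 = 0.
That is s² + 12.16s + 350.6 = 0, so ω_n = 18.72 rad/s and ζ = 12.16/(2·18.72) = 0.3247.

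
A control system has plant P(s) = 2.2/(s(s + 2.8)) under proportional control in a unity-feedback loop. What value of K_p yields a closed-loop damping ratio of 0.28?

K_p = 11.4

Closed-loop characteristic equation: s² + 2.8s + K_p·2.2 = 0.
So ω_n = √(2.2K_p) and 2ζω_n = 2.8, giving ζ = 2.8/(2√(2.2K_p)).
Setting ζ = 0.28: √(2.2K_p) = 2.8/(2·0.28) = 5, so K_p = 25/2.2 = 11.4.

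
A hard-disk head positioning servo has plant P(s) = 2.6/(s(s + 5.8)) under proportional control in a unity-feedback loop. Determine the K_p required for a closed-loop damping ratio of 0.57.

Closed-loop characteristic equation: s² + 5.8s + K_p·2.6 = 0.
So ω_n = √(2.6K_p) and 2ζω_n = 5.8, giving ζ = 5.8/(2√(2.6K_p)).
Setting ζ = 0.57: √(2.6K_p) = 5.8/(2·0.57) = 5.088, so K_p = 25.88/2.6 = 9.96.

K_p = 9.96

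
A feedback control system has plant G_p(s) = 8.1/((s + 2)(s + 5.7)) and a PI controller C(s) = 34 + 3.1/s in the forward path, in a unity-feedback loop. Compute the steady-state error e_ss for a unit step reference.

The open loop C(s)G_p(s) has a pole at the origin (type 1), so the static position error constant is infinite and e_ss = 1/(1+∞) = 0.

0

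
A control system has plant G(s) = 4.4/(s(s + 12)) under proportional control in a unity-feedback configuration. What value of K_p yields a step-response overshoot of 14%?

K_p = 29.1

From %OS = 100·exp(−πζ/√(1−ζ²)) = 14%, ζ = −ln(0.14)/√(π²+ln²(0.14)) = 0.5305.
Characteristic equation s² + 12s + 4.4K_p = 0 gives ζ = 12/(2√(4.4K_p)).
Setting ζ = 0.5305: √(4.4K_p) = 12/(2·0.5305) = 11.31, so K_p = 127.9/4.4 = 29.1.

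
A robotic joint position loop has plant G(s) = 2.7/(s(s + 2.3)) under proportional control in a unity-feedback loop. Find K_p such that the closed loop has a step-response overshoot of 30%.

K_p = 3.82

From %OS = 100·exp(−πζ/√(1−ζ²)) = 30%, ζ = −ln(0.3)/√(π²+ln²(0.3)) = 0.3579.
Characteristic equation s² + 2.3s + 2.7K_p = 0 gives ζ = 2.3/(2√(2.7K_p)).
Setting ζ = 0.3579: √(2.7K_p) = 2.3/(2·0.3579) = 3.214, so K_p = 10.33/2.7 = 3.82.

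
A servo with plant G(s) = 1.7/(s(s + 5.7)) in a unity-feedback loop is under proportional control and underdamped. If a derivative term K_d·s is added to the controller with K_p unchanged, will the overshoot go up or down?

With PD the characteristic equation becomes s² + (a + K·K_d)s + K·K_p = 0; the damping term grows, ζ rises, overshoot falls.

decrease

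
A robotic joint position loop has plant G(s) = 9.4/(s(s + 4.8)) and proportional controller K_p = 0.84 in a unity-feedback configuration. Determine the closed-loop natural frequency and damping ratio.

ω_n = 2.81 rad/s, ζ = 0.854

With unity feedback the closed-loop characteristic equation is s² + 4.8s + 0.84·9.4 = s² + 4.8s + 7.896 = 0.
So ω_n² = 7.896 ⇒ ω_n = 2.81 rad/s, and ζ = 4.8/(2ω_n) = 0.854.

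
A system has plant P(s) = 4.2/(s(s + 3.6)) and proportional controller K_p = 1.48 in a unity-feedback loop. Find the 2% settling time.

Closed-loop characteristic equation: s² + 3.6s + 6.216 = 0, so ω_n = 2.493 rad/s and ζ = 3.6/(2·2.493) = 0.722.
2% settling time T_s ≈ 4/(ζω_n) = 4/1.8 = 2.22 s.

T_s ≈ 2.22 s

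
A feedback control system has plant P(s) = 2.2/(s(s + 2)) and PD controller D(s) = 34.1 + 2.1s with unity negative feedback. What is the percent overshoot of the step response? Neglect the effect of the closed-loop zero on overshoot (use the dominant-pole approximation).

27.3%

Forward path: (34.1 + 2.1s)·2.2/(s(s+2)). The closed-loop characteristic equation is s² + (2 + 2.2·2.1)s + 2.2·34.1 = 0.
That is s² + 6.62s + 75.02 = 0, so ω_n = 8.661 rad/s and ζ = 6.62/(2·8.661) = 0.3822.
%OS = 100·exp(−πζ/√(1−ζ²)) = 27.3%.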